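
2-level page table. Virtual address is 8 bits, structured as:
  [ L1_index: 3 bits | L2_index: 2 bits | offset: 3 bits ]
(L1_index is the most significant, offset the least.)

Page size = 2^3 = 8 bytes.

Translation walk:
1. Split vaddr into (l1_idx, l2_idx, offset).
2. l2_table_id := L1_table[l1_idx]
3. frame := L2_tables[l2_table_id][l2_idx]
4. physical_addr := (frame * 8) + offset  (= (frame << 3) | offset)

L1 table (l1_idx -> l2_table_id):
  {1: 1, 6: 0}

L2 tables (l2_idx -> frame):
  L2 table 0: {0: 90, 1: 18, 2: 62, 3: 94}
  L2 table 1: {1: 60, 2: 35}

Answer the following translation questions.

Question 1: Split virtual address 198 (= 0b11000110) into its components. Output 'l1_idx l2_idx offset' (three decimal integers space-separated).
vaddr = 198 = 0b11000110
  top 3 bits -> l1_idx = 6
  next 2 bits -> l2_idx = 0
  bottom 3 bits -> offset = 6

Answer: 6 0 6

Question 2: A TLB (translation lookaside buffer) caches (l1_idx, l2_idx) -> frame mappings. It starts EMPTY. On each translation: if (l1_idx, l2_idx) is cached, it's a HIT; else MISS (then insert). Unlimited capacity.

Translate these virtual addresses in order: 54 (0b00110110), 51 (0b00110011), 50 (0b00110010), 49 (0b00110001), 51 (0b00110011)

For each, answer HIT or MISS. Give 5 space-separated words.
vaddr=54: (1,2) not in TLB -> MISS, insert
vaddr=51: (1,2) in TLB -> HIT
vaddr=50: (1,2) in TLB -> HIT
vaddr=49: (1,2) in TLB -> HIT
vaddr=51: (1,2) in TLB -> HIT

Answer: MISS HIT HIT HIT HIT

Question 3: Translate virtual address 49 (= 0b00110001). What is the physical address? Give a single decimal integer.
vaddr = 49 = 0b00110001
Split: l1_idx=1, l2_idx=2, offset=1
L1[1] = 1
L2[1][2] = 35
paddr = 35 * 8 + 1 = 281

Answer: 281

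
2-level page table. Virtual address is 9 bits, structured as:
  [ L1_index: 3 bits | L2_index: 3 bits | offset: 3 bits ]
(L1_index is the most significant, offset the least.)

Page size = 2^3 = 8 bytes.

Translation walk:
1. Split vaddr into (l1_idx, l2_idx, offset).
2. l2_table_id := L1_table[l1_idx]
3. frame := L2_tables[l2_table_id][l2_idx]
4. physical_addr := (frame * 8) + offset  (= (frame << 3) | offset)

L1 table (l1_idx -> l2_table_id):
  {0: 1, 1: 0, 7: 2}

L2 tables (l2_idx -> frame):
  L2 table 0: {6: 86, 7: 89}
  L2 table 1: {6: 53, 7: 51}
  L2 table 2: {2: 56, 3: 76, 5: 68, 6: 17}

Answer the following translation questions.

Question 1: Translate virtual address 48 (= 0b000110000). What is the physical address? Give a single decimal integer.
Answer: 424

Derivation:
vaddr = 48 = 0b000110000
Split: l1_idx=0, l2_idx=6, offset=0
L1[0] = 1
L2[1][6] = 53
paddr = 53 * 8 + 0 = 424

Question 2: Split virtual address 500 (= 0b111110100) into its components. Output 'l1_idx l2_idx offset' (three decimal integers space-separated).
vaddr = 500 = 0b111110100
  top 3 bits -> l1_idx = 7
  next 3 bits -> l2_idx = 6
  bottom 3 bits -> offset = 4

Answer: 7 6 4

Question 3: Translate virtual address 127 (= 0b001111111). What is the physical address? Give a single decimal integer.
Answer: 719

Derivation:
vaddr = 127 = 0b001111111
Split: l1_idx=1, l2_idx=7, offset=7
L1[1] = 0
L2[0][7] = 89
paddr = 89 * 8 + 7 = 719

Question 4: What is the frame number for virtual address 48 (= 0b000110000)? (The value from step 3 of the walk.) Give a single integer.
vaddr = 48: l1_idx=0, l2_idx=6
L1[0] = 1; L2[1][6] = 53

Answer: 53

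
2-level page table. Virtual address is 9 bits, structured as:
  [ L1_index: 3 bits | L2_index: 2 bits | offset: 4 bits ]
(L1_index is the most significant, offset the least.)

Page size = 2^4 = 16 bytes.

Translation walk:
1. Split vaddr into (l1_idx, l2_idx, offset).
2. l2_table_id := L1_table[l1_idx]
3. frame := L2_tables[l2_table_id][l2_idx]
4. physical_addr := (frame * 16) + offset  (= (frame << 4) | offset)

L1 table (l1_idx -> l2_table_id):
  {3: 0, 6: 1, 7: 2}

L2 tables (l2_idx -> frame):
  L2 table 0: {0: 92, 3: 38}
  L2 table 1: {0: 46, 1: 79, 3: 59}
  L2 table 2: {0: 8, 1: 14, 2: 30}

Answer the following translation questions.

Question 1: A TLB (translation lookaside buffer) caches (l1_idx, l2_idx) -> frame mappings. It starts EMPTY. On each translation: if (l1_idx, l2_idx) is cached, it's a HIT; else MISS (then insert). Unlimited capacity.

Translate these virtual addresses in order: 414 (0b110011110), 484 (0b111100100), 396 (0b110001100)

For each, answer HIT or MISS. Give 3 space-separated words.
vaddr=414: (6,1) not in TLB -> MISS, insert
vaddr=484: (7,2) not in TLB -> MISS, insert
vaddr=396: (6,0) not in TLB -> MISS, insert

Answer: MISS MISS MISS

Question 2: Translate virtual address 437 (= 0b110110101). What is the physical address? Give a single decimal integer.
Answer: 949

Derivation:
vaddr = 437 = 0b110110101
Split: l1_idx=6, l2_idx=3, offset=5
L1[6] = 1
L2[1][3] = 59
paddr = 59 * 16 + 5 = 949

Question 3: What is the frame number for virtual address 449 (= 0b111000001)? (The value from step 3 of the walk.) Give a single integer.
vaddr = 449: l1_idx=7, l2_idx=0
L1[7] = 2; L2[2][0] = 8

Answer: 8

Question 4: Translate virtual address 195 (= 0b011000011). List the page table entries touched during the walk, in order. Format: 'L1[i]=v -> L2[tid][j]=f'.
Answer: L1[3]=0 -> L2[0][0]=92

Derivation:
vaddr = 195 = 0b011000011
Split: l1_idx=3, l2_idx=0, offset=3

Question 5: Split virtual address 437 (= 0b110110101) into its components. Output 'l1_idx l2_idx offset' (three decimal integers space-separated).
Answer: 6 3 5

Derivation:
vaddr = 437 = 0b110110101
  top 3 bits -> l1_idx = 6
  next 2 bits -> l2_idx = 3
  bottom 4 bits -> offset = 5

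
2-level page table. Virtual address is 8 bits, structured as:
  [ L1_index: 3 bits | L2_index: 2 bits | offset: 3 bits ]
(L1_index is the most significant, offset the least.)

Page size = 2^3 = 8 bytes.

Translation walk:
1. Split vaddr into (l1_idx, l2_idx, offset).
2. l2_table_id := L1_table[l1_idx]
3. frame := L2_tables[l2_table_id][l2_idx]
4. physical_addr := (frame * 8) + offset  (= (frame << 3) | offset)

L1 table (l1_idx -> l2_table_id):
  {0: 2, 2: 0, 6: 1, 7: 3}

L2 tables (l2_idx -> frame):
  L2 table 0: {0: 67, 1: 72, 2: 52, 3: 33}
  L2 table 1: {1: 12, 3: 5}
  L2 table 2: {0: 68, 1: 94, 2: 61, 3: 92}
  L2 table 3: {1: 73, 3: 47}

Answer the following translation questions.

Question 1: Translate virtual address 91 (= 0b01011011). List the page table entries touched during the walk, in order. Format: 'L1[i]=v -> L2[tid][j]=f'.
vaddr = 91 = 0b01011011
Split: l1_idx=2, l2_idx=3, offset=3

Answer: L1[2]=0 -> L2[0][3]=33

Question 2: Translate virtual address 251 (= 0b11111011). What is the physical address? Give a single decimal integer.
vaddr = 251 = 0b11111011
Split: l1_idx=7, l2_idx=3, offset=3
L1[7] = 3
L2[3][3] = 47
paddr = 47 * 8 + 3 = 379

Answer: 379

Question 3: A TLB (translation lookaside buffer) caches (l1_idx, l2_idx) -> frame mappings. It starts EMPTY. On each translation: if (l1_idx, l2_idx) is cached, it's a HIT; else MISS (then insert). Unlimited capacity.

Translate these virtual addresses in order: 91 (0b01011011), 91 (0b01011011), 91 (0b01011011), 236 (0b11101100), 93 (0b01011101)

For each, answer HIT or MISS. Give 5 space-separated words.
vaddr=91: (2,3) not in TLB -> MISS, insert
vaddr=91: (2,3) in TLB -> HIT
vaddr=91: (2,3) in TLB -> HIT
vaddr=236: (7,1) not in TLB -> MISS, insert
vaddr=93: (2,3) in TLB -> HIT

Answer: MISS HIT HIT MISS HIT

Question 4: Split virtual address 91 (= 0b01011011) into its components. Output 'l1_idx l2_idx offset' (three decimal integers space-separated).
vaddr = 91 = 0b01011011
  top 3 bits -> l1_idx = 2
  next 2 bits -> l2_idx = 3
  bottom 3 bits -> offset = 3

Answer: 2 3 3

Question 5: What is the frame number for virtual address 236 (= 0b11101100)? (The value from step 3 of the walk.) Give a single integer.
Answer: 73

Derivation:
vaddr = 236: l1_idx=7, l2_idx=1
L1[7] = 3; L2[3][1] = 73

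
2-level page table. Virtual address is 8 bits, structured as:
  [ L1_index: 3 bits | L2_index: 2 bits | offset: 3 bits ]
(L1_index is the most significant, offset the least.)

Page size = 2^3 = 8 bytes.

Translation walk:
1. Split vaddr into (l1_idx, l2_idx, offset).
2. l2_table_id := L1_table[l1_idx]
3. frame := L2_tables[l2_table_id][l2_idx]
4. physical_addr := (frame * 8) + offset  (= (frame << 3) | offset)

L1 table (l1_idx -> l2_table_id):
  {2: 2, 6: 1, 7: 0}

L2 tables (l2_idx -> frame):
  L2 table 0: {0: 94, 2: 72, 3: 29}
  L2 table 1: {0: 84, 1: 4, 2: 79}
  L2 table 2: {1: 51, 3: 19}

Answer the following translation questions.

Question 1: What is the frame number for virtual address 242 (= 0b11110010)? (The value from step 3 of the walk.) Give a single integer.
Answer: 72

Derivation:
vaddr = 242: l1_idx=7, l2_idx=2
L1[7] = 0; L2[0][2] = 72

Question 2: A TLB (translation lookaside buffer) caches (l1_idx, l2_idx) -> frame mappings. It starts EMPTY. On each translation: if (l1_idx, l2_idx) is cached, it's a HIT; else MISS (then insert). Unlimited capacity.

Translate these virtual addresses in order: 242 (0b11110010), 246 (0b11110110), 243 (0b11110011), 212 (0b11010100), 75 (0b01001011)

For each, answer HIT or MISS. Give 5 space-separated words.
Answer: MISS HIT HIT MISS MISS

Derivation:
vaddr=242: (7,2) not in TLB -> MISS, insert
vaddr=246: (7,2) in TLB -> HIT
vaddr=243: (7,2) in TLB -> HIT
vaddr=212: (6,2) not in TLB -> MISS, insert
vaddr=75: (2,1) not in TLB -> MISS, insert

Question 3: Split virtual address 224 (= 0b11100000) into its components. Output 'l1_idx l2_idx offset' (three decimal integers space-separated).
vaddr = 224 = 0b11100000
  top 3 bits -> l1_idx = 7
  next 2 bits -> l2_idx = 0
  bottom 3 bits -> offset = 0

Answer: 7 0 0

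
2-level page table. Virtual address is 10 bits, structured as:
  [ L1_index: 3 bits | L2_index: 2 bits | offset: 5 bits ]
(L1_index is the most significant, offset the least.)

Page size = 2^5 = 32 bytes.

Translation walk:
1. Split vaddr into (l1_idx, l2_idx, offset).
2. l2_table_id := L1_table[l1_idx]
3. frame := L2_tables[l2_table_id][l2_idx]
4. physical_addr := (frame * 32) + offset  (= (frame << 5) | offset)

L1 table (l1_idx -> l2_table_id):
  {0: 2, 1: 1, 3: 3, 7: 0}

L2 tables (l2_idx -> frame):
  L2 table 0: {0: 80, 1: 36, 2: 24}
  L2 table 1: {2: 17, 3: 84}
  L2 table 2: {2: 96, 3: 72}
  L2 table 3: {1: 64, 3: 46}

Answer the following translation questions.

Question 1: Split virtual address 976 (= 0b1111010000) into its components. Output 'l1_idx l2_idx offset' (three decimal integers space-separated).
vaddr = 976 = 0b1111010000
  top 3 bits -> l1_idx = 7
  next 2 bits -> l2_idx = 2
  bottom 5 bits -> offset = 16

Answer: 7 2 16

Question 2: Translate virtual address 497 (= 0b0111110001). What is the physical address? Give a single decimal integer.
Answer: 1489

Derivation:
vaddr = 497 = 0b0111110001
Split: l1_idx=3, l2_idx=3, offset=17
L1[3] = 3
L2[3][3] = 46
paddr = 46 * 32 + 17 = 1489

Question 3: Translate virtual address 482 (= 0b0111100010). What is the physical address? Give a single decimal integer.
vaddr = 482 = 0b0111100010
Split: l1_idx=3, l2_idx=3, offset=2
L1[3] = 3
L2[3][3] = 46
paddr = 46 * 32 + 2 = 1474

Answer: 1474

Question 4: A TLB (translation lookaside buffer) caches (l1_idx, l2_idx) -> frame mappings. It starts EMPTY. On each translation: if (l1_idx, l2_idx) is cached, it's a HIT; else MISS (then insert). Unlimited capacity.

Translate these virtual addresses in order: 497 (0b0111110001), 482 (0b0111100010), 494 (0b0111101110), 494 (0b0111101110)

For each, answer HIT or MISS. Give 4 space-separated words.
Answer: MISS HIT HIT HIT

Derivation:
vaddr=497: (3,3) not in TLB -> MISS, insert
vaddr=482: (3,3) in TLB -> HIT
vaddr=494: (3,3) in TLB -> HIT
vaddr=494: (3,3) in TLB -> HIT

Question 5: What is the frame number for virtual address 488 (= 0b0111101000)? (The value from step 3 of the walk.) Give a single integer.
vaddr = 488: l1_idx=3, l2_idx=3
L1[3] = 3; L2[3][3] = 46

Answer: 46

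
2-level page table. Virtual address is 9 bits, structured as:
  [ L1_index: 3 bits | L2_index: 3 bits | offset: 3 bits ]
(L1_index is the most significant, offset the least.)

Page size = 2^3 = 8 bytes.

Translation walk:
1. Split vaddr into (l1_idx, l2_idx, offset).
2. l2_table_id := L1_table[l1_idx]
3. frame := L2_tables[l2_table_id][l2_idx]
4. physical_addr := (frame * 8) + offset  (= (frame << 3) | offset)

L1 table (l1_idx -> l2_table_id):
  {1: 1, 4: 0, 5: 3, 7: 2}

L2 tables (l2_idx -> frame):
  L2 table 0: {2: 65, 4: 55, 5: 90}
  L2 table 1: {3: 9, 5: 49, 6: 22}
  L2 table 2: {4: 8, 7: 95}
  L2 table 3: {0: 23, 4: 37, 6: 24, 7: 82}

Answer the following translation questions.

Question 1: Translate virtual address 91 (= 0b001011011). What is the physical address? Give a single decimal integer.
vaddr = 91 = 0b001011011
Split: l1_idx=1, l2_idx=3, offset=3
L1[1] = 1
L2[1][3] = 9
paddr = 9 * 8 + 3 = 75

Answer: 75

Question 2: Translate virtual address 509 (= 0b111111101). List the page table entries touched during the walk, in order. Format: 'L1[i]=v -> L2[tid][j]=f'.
Answer: L1[7]=2 -> L2[2][7]=95

Derivation:
vaddr = 509 = 0b111111101
Split: l1_idx=7, l2_idx=7, offset=5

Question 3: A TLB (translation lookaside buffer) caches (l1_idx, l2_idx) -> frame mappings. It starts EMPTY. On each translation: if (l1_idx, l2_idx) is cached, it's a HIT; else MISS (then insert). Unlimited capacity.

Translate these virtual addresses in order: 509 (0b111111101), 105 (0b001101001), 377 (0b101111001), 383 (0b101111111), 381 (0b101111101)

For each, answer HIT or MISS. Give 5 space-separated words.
vaddr=509: (7,7) not in TLB -> MISS, insert
vaddr=105: (1,5) not in TLB -> MISS, insert
vaddr=377: (5,7) not in TLB -> MISS, insert
vaddr=383: (5,7) in TLB -> HIT
vaddr=381: (5,7) in TLB -> HIT

Answer: MISS MISS MISS HIT HIT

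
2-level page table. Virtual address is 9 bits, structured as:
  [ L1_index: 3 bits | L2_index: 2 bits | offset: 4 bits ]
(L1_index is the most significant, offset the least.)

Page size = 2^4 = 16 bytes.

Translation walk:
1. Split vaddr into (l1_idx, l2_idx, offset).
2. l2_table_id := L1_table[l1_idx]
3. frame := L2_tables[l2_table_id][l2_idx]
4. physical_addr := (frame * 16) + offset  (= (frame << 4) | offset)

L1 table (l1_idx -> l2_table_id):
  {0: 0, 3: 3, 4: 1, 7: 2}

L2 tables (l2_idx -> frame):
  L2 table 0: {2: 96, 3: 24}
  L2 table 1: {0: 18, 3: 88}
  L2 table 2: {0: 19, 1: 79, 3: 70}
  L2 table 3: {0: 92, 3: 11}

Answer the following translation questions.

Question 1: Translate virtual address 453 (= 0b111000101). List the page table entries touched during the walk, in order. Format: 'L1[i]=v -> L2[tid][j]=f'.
vaddr = 453 = 0b111000101
Split: l1_idx=7, l2_idx=0, offset=5

Answer: L1[7]=2 -> L2[2][0]=19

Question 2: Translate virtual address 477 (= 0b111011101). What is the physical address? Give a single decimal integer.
vaddr = 477 = 0b111011101
Split: l1_idx=7, l2_idx=1, offset=13
L1[7] = 2
L2[2][1] = 79
paddr = 79 * 16 + 13 = 1277

Answer: 1277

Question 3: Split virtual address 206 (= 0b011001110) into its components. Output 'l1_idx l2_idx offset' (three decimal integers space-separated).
Answer: 3 0 14

Derivation:
vaddr = 206 = 0b011001110
  top 3 bits -> l1_idx = 3
  next 2 bits -> l2_idx = 0
  bottom 4 bits -> offset = 14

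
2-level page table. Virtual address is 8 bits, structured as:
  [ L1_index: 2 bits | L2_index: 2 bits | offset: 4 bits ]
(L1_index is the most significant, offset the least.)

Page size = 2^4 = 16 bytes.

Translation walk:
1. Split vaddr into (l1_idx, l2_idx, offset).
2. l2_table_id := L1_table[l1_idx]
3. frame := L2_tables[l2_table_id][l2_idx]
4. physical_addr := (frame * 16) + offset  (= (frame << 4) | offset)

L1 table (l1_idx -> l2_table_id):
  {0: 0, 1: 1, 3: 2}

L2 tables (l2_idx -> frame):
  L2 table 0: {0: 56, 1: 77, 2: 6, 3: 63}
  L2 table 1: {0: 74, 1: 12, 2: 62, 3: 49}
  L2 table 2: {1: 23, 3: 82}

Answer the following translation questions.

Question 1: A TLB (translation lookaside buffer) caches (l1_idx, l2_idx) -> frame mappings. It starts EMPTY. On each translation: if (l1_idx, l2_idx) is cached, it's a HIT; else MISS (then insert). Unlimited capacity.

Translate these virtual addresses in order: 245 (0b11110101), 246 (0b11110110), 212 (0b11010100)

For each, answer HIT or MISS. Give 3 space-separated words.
vaddr=245: (3,3) not in TLB -> MISS, insert
vaddr=246: (3,3) in TLB -> HIT
vaddr=212: (3,1) not in TLB -> MISS, insert

Answer: MISS HIT MISS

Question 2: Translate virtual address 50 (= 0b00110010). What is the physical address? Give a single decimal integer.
vaddr = 50 = 0b00110010
Split: l1_idx=0, l2_idx=3, offset=2
L1[0] = 0
L2[0][3] = 63
paddr = 63 * 16 + 2 = 1010

Answer: 1010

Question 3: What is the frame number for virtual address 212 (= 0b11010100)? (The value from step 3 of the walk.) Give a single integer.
vaddr = 212: l1_idx=3, l2_idx=1
L1[3] = 2; L2[2][1] = 23

Answer: 23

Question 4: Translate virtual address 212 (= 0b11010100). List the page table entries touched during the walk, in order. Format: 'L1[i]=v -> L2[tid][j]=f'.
vaddr = 212 = 0b11010100
Split: l1_idx=3, l2_idx=1, offset=4

Answer: L1[3]=2 -> L2[2][1]=23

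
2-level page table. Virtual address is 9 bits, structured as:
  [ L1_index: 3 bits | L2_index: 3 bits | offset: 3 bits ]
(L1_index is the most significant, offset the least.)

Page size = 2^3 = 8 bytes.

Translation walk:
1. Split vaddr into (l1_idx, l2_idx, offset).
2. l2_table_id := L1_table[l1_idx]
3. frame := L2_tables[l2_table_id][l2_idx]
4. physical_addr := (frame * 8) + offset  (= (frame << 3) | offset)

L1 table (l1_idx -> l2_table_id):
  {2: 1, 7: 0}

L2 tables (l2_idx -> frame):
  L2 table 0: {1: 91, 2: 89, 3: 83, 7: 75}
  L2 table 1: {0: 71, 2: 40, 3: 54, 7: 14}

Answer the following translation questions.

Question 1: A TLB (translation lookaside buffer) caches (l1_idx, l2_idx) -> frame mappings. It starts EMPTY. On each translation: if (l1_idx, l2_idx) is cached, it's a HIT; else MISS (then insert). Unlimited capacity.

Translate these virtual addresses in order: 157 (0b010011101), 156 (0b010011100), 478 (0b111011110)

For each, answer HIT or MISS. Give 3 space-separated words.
vaddr=157: (2,3) not in TLB -> MISS, insert
vaddr=156: (2,3) in TLB -> HIT
vaddr=478: (7,3) not in TLB -> MISS, insert

Answer: MISS HIT MISS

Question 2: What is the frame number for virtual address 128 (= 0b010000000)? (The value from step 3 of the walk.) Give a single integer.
Answer: 71

Derivation:
vaddr = 128: l1_idx=2, l2_idx=0
L1[2] = 1; L2[1][0] = 71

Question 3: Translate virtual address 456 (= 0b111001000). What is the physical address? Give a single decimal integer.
Answer: 728

Derivation:
vaddr = 456 = 0b111001000
Split: l1_idx=7, l2_idx=1, offset=0
L1[7] = 0
L2[0][1] = 91
paddr = 91 * 8 + 0 = 728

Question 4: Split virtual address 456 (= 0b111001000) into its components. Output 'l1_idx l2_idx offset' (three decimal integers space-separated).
vaddr = 456 = 0b111001000
  top 3 bits -> l1_idx = 7
  next 3 bits -> l2_idx = 1
  bottom 3 bits -> offset = 0

Answer: 7 1 0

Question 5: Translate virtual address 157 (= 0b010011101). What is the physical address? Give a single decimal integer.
vaddr = 157 = 0b010011101
Split: l1_idx=2, l2_idx=3, offset=5
L1[2] = 1
L2[1][3] = 54
paddr = 54 * 8 + 5 = 437

Answer: 437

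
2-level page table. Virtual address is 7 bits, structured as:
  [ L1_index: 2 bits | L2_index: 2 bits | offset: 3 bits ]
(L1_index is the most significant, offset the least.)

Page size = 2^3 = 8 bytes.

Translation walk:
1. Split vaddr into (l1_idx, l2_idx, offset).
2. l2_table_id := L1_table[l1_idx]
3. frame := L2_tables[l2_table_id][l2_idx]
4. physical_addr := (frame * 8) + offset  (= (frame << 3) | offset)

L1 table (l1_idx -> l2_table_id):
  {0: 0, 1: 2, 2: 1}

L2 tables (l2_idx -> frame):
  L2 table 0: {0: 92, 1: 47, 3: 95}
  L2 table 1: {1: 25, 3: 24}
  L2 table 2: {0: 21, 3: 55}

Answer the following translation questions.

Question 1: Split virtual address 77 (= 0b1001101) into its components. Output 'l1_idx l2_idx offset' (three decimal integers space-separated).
Answer: 2 1 5

Derivation:
vaddr = 77 = 0b1001101
  top 2 bits -> l1_idx = 2
  next 2 bits -> l2_idx = 1
  bottom 3 bits -> offset = 5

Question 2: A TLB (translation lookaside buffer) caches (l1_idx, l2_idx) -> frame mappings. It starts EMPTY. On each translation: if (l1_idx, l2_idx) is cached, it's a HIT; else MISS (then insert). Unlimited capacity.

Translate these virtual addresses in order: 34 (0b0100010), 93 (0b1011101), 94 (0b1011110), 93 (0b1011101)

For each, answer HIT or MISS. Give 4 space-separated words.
Answer: MISS MISS HIT HIT

Derivation:
vaddr=34: (1,0) not in TLB -> MISS, insert
vaddr=93: (2,3) not in TLB -> MISS, insert
vaddr=94: (2,3) in TLB -> HIT
vaddr=93: (2,3) in TLB -> HIT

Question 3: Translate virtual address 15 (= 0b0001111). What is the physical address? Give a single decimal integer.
Answer: 383

Derivation:
vaddr = 15 = 0b0001111
Split: l1_idx=0, l2_idx=1, offset=7
L1[0] = 0
L2[0][1] = 47
paddr = 47 * 8 + 7 = 383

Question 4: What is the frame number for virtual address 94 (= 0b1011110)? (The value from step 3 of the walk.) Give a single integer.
Answer: 24

Derivation:
vaddr = 94: l1_idx=2, l2_idx=3
L1[2] = 1; L2[1][3] = 24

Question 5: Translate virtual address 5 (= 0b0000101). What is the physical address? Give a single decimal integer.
Answer: 741

Derivation:
vaddr = 5 = 0b0000101
Split: l1_idx=0, l2_idx=0, offset=5
L1[0] = 0
L2[0][0] = 92
paddr = 92 * 8 + 5 = 741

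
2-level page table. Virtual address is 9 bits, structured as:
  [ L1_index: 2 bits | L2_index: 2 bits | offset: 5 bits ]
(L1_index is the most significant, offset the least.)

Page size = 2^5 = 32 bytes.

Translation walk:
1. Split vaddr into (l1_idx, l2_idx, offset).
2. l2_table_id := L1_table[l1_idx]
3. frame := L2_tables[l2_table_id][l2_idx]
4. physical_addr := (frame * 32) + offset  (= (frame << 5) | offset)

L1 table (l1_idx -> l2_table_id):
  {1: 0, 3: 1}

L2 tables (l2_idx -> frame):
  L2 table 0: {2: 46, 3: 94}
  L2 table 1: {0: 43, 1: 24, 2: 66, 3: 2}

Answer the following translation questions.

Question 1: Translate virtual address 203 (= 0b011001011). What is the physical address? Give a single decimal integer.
vaddr = 203 = 0b011001011
Split: l1_idx=1, l2_idx=2, offset=11
L1[1] = 0
L2[0][2] = 46
paddr = 46 * 32 + 11 = 1483

Answer: 1483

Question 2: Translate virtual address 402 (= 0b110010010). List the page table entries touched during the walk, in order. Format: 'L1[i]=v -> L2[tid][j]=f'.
vaddr = 402 = 0b110010010
Split: l1_idx=3, l2_idx=0, offset=18

Answer: L1[3]=1 -> L2[1][0]=43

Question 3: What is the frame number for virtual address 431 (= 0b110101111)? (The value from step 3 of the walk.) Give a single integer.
Answer: 24

Derivation:
vaddr = 431: l1_idx=3, l2_idx=1
L1[3] = 1; L2[1][1] = 24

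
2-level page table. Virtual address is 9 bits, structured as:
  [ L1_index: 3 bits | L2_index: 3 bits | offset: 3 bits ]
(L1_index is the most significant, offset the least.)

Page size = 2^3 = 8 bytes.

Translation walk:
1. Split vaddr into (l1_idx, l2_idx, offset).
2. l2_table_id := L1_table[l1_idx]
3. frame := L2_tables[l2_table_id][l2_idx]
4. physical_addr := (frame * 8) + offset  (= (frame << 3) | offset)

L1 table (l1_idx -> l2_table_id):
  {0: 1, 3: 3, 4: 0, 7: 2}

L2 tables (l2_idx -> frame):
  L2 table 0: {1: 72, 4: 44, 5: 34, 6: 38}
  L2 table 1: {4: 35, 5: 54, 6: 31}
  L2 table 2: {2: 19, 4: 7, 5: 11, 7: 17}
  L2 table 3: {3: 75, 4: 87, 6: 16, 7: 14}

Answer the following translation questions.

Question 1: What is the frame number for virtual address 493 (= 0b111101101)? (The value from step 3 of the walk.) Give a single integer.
vaddr = 493: l1_idx=7, l2_idx=5
L1[7] = 2; L2[2][5] = 11

Answer: 11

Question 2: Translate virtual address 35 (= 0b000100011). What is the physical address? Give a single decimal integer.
Answer: 283

Derivation:
vaddr = 35 = 0b000100011
Split: l1_idx=0, l2_idx=4, offset=3
L1[0] = 1
L2[1][4] = 35
paddr = 35 * 8 + 3 = 283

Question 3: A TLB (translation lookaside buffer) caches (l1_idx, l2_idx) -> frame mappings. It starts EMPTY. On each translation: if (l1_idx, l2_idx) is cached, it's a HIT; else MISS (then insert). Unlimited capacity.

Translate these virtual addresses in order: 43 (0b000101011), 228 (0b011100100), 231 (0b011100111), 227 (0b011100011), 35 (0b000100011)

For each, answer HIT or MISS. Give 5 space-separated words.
vaddr=43: (0,5) not in TLB -> MISS, insert
vaddr=228: (3,4) not in TLB -> MISS, insert
vaddr=231: (3,4) in TLB -> HIT
vaddr=227: (3,4) in TLB -> HIT
vaddr=35: (0,4) not in TLB -> MISS, insert

Answer: MISS MISS HIT HIT MISS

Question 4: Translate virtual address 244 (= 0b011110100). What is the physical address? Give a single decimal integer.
Answer: 132

Derivation:
vaddr = 244 = 0b011110100
Split: l1_idx=3, l2_idx=6, offset=4
L1[3] = 3
L2[3][6] = 16
paddr = 16 * 8 + 4 = 132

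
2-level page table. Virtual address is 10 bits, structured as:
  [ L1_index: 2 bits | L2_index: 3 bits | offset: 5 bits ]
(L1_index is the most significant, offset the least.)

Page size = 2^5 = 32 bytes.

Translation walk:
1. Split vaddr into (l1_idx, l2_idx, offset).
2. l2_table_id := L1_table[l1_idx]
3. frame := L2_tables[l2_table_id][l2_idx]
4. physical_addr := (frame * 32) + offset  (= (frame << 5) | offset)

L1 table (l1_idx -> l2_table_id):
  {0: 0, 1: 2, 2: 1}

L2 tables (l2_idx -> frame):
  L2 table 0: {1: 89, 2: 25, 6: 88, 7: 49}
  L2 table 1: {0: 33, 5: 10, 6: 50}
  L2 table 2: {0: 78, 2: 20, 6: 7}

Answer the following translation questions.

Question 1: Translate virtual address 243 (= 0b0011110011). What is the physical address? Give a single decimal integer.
Answer: 1587

Derivation:
vaddr = 243 = 0b0011110011
Split: l1_idx=0, l2_idx=7, offset=19
L1[0] = 0
L2[0][7] = 49
paddr = 49 * 32 + 19 = 1587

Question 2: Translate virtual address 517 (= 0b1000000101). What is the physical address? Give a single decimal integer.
Answer: 1061

Derivation:
vaddr = 517 = 0b1000000101
Split: l1_idx=2, l2_idx=0, offset=5
L1[2] = 1
L2[1][0] = 33
paddr = 33 * 32 + 5 = 1061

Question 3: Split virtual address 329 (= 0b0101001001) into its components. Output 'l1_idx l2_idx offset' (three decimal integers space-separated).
vaddr = 329 = 0b0101001001
  top 2 bits -> l1_idx = 1
  next 3 bits -> l2_idx = 2
  bottom 5 bits -> offset = 9

Answer: 1 2 9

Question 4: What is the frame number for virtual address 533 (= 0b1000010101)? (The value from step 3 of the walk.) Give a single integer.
Answer: 33

Derivation:
vaddr = 533: l1_idx=2, l2_idx=0
L1[2] = 1; L2[1][0] = 33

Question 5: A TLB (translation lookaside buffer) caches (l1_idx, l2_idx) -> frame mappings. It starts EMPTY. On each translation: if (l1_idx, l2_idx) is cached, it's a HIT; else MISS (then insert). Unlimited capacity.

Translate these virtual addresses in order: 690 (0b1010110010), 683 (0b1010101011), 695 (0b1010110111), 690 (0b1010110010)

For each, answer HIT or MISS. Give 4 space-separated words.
Answer: MISS HIT HIT HIT

Derivation:
vaddr=690: (2,5) not in TLB -> MISS, insert
vaddr=683: (2,5) in TLB -> HIT
vaddr=695: (2,5) in TLB -> HIT
vaddr=690: (2,5) in TLB -> HIT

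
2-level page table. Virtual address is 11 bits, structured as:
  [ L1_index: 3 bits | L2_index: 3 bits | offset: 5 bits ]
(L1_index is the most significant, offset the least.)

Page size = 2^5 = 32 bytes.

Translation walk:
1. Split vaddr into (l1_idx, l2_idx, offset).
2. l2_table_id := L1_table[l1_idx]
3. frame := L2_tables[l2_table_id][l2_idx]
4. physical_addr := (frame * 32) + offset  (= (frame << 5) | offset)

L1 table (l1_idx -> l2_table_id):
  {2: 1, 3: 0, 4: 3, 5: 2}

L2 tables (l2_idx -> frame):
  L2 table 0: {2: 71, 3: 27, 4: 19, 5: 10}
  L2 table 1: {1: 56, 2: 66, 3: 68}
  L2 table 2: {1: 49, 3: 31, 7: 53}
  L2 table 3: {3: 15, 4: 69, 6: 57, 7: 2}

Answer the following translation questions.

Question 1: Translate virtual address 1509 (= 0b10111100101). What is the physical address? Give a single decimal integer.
Answer: 1701

Derivation:
vaddr = 1509 = 0b10111100101
Split: l1_idx=5, l2_idx=7, offset=5
L1[5] = 2
L2[2][7] = 53
paddr = 53 * 32 + 5 = 1701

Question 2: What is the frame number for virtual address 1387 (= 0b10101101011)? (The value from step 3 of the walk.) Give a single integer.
vaddr = 1387: l1_idx=5, l2_idx=3
L1[5] = 2; L2[2][3] = 31

Answer: 31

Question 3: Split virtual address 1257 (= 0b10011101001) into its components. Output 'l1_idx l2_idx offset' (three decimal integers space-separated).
Answer: 4 7 9

Derivation:
vaddr = 1257 = 0b10011101001
  top 3 bits -> l1_idx = 4
  next 3 bits -> l2_idx = 7
  bottom 5 bits -> offset = 9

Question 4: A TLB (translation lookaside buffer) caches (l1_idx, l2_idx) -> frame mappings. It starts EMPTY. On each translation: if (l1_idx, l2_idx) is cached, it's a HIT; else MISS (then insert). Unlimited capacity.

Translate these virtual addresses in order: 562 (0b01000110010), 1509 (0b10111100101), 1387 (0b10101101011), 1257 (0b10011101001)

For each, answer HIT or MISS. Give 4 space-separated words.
vaddr=562: (2,1) not in TLB -> MISS, insert
vaddr=1509: (5,7) not in TLB -> MISS, insert
vaddr=1387: (5,3) not in TLB -> MISS, insert
vaddr=1257: (4,7) not in TLB -> MISS, insert

Answer: MISS MISS MISS MISS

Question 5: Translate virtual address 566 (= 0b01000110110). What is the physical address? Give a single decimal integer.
vaddr = 566 = 0b01000110110
Split: l1_idx=2, l2_idx=1, offset=22
L1[2] = 1
L2[1][1] = 56
paddr = 56 * 32 + 22 = 1814

Answer: 1814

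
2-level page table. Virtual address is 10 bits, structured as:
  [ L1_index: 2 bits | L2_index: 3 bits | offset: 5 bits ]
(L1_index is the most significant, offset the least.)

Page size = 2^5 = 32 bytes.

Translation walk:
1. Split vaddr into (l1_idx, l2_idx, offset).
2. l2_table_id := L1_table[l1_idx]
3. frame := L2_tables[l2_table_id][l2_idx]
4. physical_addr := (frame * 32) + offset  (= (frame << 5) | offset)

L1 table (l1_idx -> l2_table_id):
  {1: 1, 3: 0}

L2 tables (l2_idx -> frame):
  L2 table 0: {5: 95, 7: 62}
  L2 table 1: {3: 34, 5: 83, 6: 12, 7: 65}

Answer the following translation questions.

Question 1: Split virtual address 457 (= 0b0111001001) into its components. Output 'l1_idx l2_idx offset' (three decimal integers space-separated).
Answer: 1 6 9

Derivation:
vaddr = 457 = 0b0111001001
  top 2 bits -> l1_idx = 1
  next 3 bits -> l2_idx = 6
  bottom 5 bits -> offset = 9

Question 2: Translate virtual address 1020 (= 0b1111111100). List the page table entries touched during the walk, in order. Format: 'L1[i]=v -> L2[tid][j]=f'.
vaddr = 1020 = 0b1111111100
Split: l1_idx=3, l2_idx=7, offset=28

Answer: L1[3]=0 -> L2[0][7]=62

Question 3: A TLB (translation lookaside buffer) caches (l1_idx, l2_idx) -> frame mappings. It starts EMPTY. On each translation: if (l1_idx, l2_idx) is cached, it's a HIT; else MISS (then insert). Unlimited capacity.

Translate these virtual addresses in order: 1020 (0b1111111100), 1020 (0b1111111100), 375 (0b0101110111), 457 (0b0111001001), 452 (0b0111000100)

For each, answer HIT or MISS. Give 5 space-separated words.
Answer: MISS HIT MISS MISS HIT

Derivation:
vaddr=1020: (3,7) not in TLB -> MISS, insert
vaddr=1020: (3,7) in TLB -> HIT
vaddr=375: (1,3) not in TLB -> MISS, insert
vaddr=457: (1,6) not in TLB -> MISS, insert
vaddr=452: (1,6) in TLB -> HIT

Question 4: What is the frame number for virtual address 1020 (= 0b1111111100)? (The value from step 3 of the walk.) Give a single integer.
vaddr = 1020: l1_idx=3, l2_idx=7
L1[3] = 0; L2[0][7] = 62

Answer: 62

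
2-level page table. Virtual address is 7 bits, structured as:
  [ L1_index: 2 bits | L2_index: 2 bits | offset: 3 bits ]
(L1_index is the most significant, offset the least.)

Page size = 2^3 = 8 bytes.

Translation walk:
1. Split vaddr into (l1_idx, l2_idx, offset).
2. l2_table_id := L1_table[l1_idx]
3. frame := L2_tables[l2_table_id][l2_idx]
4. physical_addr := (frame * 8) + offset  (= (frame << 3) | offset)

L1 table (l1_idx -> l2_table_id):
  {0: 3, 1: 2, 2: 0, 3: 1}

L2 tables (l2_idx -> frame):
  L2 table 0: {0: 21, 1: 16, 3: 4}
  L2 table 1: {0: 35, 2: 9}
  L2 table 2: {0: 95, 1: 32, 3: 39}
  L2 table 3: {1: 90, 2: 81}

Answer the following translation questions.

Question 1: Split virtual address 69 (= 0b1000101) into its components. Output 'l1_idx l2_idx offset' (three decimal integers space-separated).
vaddr = 69 = 0b1000101
  top 2 bits -> l1_idx = 2
  next 2 bits -> l2_idx = 0
  bottom 3 bits -> offset = 5

Answer: 2 0 5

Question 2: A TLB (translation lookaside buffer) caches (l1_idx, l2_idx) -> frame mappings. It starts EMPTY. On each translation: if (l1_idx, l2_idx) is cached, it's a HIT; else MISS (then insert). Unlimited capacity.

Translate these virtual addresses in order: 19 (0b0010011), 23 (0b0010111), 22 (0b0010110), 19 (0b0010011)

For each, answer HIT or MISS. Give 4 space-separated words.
vaddr=19: (0,2) not in TLB -> MISS, insert
vaddr=23: (0,2) in TLB -> HIT
vaddr=22: (0,2) in TLB -> HIT
vaddr=19: (0,2) in TLB -> HIT

Answer: MISS HIT HIT HIT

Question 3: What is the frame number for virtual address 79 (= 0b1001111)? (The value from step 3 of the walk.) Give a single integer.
Answer: 16

Derivation:
vaddr = 79: l1_idx=2, l2_idx=1
L1[2] = 0; L2[0][1] = 16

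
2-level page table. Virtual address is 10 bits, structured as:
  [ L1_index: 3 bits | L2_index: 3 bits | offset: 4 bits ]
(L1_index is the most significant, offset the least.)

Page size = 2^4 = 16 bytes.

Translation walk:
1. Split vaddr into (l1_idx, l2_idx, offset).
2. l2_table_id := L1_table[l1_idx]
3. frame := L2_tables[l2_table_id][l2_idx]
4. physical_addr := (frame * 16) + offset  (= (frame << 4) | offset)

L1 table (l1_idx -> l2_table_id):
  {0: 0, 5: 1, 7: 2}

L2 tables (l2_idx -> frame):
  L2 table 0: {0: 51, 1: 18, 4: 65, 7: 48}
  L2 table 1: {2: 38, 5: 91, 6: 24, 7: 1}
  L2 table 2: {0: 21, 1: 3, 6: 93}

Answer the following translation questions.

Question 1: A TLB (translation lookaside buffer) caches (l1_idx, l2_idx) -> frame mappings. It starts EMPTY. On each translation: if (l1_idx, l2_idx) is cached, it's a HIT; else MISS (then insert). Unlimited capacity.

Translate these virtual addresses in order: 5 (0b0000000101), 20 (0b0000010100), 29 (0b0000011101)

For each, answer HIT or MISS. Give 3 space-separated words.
vaddr=5: (0,0) not in TLB -> MISS, insert
vaddr=20: (0,1) not in TLB -> MISS, insert
vaddr=29: (0,1) in TLB -> HIT

Answer: MISS MISS HIT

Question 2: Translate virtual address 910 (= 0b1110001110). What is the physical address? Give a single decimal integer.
Answer: 350

Derivation:
vaddr = 910 = 0b1110001110
Split: l1_idx=7, l2_idx=0, offset=14
L1[7] = 2
L2[2][0] = 21
paddr = 21 * 16 + 14 = 350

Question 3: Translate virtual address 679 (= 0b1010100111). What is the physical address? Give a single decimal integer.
Answer: 615

Derivation:
vaddr = 679 = 0b1010100111
Split: l1_idx=5, l2_idx=2, offset=7
L1[5] = 1
L2[1][2] = 38
paddr = 38 * 16 + 7 = 615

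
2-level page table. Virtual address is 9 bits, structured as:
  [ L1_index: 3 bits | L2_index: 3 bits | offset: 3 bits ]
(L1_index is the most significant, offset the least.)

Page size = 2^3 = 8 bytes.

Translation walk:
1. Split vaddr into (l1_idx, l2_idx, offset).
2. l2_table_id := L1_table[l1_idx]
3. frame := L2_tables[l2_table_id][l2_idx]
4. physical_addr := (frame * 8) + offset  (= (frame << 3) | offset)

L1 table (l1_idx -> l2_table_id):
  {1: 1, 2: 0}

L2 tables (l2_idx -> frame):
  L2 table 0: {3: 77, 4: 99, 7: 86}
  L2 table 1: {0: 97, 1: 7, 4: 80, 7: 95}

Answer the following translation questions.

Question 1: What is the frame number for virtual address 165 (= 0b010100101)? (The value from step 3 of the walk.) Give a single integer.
vaddr = 165: l1_idx=2, l2_idx=4
L1[2] = 0; L2[0][4] = 99

Answer: 99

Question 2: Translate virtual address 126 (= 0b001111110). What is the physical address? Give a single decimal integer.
Answer: 766

Derivation:
vaddr = 126 = 0b001111110
Split: l1_idx=1, l2_idx=7, offset=6
L1[1] = 1
L2[1][7] = 95
paddr = 95 * 8 + 6 = 766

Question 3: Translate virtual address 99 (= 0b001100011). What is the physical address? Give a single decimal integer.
Answer: 643

Derivation:
vaddr = 99 = 0b001100011
Split: l1_idx=1, l2_idx=4, offset=3
L1[1] = 1
L2[1][4] = 80
paddr = 80 * 8 + 3 = 643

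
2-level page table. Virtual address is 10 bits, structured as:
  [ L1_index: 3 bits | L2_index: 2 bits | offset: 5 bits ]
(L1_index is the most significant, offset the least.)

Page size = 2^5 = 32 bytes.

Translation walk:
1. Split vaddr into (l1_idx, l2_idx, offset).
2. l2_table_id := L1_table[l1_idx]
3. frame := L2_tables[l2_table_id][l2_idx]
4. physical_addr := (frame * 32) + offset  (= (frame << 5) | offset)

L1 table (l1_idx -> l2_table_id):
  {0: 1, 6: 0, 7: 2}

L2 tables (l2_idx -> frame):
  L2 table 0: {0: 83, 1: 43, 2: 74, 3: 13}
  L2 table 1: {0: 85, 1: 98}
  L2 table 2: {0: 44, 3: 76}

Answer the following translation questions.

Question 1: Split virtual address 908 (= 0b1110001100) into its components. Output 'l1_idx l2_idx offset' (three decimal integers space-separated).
vaddr = 908 = 0b1110001100
  top 3 bits -> l1_idx = 7
  next 2 bits -> l2_idx = 0
  bottom 5 bits -> offset = 12

Answer: 7 0 12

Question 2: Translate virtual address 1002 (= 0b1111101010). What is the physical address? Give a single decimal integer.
vaddr = 1002 = 0b1111101010
Split: l1_idx=7, l2_idx=3, offset=10
L1[7] = 2
L2[2][3] = 76
paddr = 76 * 32 + 10 = 2442

Answer: 2442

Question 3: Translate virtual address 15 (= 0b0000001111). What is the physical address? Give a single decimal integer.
Answer: 2735

Derivation:
vaddr = 15 = 0b0000001111
Split: l1_idx=0, l2_idx=0, offset=15
L1[0] = 1
L2[1][0] = 85
paddr = 85 * 32 + 15 = 2735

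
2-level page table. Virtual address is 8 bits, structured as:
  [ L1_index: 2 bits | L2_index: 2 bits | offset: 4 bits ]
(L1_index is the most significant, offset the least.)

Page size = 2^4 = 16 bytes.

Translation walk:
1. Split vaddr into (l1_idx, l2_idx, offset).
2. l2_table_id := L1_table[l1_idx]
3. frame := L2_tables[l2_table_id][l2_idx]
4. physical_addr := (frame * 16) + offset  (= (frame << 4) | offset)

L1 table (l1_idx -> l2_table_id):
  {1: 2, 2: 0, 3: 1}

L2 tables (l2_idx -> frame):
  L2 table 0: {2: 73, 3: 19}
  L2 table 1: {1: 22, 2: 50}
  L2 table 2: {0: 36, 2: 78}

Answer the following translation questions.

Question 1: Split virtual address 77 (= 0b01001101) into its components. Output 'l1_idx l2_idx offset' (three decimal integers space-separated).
vaddr = 77 = 0b01001101
  top 2 bits -> l1_idx = 1
  next 2 bits -> l2_idx = 0
  bottom 4 bits -> offset = 13

Answer: 1 0 13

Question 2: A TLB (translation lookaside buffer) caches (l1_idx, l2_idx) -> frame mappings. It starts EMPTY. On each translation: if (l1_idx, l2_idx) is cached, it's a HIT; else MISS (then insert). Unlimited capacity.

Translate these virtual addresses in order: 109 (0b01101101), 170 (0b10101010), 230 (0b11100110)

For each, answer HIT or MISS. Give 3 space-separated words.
vaddr=109: (1,2) not in TLB -> MISS, insert
vaddr=170: (2,2) not in TLB -> MISS, insert
vaddr=230: (3,2) not in TLB -> MISS, insert

Answer: MISS MISS MISS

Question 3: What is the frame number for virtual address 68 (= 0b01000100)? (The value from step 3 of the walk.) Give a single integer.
vaddr = 68: l1_idx=1, l2_idx=0
L1[1] = 2; L2[2][0] = 36

Answer: 36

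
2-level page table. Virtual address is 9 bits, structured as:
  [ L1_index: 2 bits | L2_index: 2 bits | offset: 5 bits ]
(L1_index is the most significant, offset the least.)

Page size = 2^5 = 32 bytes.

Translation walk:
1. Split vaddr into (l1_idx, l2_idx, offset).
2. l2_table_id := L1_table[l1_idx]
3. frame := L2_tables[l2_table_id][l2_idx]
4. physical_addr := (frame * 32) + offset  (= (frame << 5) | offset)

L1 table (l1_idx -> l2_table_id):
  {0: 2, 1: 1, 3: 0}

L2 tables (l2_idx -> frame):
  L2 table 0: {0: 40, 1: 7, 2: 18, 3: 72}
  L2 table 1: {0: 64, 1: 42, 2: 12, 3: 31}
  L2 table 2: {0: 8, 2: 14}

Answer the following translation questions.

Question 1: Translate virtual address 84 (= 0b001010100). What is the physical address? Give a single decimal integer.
Answer: 468

Derivation:
vaddr = 84 = 0b001010100
Split: l1_idx=0, l2_idx=2, offset=20
L1[0] = 2
L2[2][2] = 14
paddr = 14 * 32 + 20 = 468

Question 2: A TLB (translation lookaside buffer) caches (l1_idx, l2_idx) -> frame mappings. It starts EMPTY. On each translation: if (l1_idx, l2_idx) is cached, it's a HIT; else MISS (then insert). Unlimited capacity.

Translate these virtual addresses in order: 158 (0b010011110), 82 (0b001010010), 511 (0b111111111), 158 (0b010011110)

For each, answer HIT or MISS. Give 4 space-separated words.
Answer: MISS MISS MISS HIT

Derivation:
vaddr=158: (1,0) not in TLB -> MISS, insert
vaddr=82: (0,2) not in TLB -> MISS, insert
vaddr=511: (3,3) not in TLB -> MISS, insert
vaddr=158: (1,0) in TLB -> HIT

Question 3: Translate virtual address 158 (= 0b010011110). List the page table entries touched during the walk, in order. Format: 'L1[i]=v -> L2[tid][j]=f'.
Answer: L1[1]=1 -> L2[1][0]=64

Derivation:
vaddr = 158 = 0b010011110
Split: l1_idx=1, l2_idx=0, offset=30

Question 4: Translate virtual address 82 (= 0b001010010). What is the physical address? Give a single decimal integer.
Answer: 466

Derivation:
vaddr = 82 = 0b001010010
Split: l1_idx=0, l2_idx=2, offset=18
L1[0] = 2
L2[2][2] = 14
paddr = 14 * 32 + 18 = 466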